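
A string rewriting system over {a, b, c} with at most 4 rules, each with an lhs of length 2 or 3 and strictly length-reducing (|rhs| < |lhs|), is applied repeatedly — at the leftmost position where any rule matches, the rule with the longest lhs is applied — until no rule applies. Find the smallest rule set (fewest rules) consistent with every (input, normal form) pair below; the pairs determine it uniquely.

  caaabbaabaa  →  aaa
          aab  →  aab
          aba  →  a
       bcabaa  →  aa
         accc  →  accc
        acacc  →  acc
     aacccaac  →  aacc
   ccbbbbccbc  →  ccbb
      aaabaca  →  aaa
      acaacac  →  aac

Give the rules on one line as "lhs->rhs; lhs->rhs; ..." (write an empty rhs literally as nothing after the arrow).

ba->; bc->; ca->

  | caaabbaabaa => aabbaabaa => aababaa => aabaa => aaa
  | aab
  | aba => a
  | bcabaa => abaa => aa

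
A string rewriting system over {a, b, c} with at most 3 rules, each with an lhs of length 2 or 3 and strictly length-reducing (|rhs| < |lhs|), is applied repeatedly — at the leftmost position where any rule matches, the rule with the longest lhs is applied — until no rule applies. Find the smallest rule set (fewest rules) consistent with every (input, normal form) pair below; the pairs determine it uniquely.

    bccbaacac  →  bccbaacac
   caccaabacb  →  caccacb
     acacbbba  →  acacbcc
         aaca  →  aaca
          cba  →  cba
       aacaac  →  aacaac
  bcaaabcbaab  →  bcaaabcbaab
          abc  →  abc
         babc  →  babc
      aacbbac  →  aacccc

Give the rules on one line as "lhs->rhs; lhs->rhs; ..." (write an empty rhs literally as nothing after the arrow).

  | bccbaacac
  | caccaabacb => caccacb
  | acacbbba => acacbcc
  | aaca

aba->; bba->cc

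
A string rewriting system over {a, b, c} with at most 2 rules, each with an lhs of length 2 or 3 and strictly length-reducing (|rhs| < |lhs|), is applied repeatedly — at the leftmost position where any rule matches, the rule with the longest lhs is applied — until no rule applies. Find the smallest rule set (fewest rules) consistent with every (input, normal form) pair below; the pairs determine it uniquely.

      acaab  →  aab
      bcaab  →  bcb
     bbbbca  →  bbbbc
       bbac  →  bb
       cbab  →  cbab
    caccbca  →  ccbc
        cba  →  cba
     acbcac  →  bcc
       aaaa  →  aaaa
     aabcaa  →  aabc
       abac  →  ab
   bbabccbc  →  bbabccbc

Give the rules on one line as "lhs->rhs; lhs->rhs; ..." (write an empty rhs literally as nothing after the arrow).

  | acaab => aab
  | bcaab => bcab => bcb
  | bbbbca => bbbbc
  | bbac => bb

ac->; bca->bc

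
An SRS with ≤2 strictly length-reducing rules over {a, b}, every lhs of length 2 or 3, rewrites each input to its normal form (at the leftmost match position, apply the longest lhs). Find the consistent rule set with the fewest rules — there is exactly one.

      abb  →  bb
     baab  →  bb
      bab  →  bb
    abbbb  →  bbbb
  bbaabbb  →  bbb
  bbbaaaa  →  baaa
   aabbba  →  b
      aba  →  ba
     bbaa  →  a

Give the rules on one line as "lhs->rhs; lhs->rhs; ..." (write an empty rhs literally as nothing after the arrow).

ab->b; bba->

  | abb => bb
  | baab => bab => bb
  | bab => bb
  | abbbb => bbbb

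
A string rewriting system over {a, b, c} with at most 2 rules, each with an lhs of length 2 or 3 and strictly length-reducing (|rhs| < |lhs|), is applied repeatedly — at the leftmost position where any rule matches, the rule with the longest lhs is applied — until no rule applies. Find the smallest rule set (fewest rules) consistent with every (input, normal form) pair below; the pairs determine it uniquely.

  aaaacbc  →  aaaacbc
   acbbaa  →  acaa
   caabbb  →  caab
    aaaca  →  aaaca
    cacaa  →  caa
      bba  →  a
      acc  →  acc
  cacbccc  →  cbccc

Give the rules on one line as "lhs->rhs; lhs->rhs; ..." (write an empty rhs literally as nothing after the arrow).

bb->; cac->c

  | aaaacbc
  | acbbaa => acaa
  | caabbb => caab
  | aaaca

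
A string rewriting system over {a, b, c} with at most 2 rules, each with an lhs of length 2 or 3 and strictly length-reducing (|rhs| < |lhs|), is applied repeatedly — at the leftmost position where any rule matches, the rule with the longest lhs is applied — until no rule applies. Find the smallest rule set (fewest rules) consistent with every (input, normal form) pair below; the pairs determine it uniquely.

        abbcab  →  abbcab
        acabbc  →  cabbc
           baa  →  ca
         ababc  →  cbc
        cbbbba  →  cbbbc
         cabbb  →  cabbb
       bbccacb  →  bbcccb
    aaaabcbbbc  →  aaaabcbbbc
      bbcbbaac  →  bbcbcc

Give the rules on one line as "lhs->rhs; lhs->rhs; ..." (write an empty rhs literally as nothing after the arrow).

  | abbcab
  | acabbc => cabbc
  | baa => ca
  | ababc => acbc => cbc

ac->c; ba->c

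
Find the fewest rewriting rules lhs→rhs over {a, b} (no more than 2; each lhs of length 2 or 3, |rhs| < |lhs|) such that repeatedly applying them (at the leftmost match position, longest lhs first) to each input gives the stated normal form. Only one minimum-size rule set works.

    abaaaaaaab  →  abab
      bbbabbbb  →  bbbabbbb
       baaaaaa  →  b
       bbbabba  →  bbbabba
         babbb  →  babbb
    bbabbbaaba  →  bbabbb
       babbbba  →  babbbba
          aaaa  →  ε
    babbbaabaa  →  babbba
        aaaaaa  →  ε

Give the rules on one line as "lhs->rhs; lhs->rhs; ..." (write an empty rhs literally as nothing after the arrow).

  | abaaaaaaab => abaaaaab => abaaab => abab
  | bbbabbbb
  | baaaaaa => baaaa => baa => b
  | bbbabba

aa->; aab->a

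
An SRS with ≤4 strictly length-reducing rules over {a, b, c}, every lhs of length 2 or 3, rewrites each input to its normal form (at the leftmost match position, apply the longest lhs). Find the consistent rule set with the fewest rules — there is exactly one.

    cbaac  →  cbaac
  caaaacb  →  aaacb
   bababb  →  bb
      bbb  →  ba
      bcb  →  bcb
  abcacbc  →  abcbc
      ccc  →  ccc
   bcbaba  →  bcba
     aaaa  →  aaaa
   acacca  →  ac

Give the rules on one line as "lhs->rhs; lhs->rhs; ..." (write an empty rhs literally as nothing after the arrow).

bab->b; bbb->ba; ca->

  | cbaac
  | caaaacb => aaacb
  | bababb => babb => bb
  | bbb => ba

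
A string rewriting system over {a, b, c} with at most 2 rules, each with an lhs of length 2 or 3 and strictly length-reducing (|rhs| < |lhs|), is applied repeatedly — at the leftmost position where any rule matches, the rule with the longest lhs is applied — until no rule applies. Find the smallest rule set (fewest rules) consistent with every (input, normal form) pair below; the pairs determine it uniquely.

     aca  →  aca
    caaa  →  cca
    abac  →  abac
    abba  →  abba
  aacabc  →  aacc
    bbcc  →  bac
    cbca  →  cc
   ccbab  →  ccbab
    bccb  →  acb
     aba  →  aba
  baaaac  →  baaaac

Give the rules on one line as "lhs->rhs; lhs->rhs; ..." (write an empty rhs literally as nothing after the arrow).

  | aca
  | caaa => cca
  | abac
  | abba

bc->a; caa->cc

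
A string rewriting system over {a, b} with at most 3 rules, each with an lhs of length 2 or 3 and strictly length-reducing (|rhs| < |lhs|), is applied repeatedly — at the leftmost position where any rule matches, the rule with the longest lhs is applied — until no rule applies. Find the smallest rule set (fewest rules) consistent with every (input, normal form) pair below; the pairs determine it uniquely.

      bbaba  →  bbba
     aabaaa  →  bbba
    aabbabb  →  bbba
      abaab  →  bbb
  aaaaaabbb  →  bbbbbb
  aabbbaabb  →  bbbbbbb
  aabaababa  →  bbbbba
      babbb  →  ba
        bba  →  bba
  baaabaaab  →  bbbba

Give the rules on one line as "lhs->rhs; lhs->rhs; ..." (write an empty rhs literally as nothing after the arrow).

aa->b; ab->a; aba->ba

  | bbaba => bbba
  | aabaaa => bbaaa => bbba
  | aabbabb => bbbabb => bbbab => bbba
  | abaab => baab => bbb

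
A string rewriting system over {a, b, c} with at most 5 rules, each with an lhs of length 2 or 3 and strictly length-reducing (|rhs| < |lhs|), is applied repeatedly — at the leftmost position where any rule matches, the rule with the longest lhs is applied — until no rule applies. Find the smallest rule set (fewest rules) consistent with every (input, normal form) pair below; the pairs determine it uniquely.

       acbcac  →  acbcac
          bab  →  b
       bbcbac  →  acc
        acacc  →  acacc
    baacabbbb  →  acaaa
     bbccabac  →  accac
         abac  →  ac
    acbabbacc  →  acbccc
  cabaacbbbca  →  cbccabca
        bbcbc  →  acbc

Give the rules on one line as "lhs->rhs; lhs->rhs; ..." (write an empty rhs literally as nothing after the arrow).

  | acbcac
  | bab => b
  | bbcbac => acbac => acc
  | acacc

aba->bb; ba->; bb->a; bba->bc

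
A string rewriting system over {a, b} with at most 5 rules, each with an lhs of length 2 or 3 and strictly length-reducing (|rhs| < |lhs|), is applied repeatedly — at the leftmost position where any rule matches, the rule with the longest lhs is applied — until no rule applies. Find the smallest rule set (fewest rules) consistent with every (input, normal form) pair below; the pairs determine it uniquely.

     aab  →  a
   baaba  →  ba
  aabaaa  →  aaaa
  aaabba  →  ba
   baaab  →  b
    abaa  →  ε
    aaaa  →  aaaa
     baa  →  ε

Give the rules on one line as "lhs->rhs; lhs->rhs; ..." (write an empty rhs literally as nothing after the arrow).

aab->bb; ab->b; baa->; bb->a

  | aab => bb => a
  | baaba => ba
  | aabaaa => bbaaa => aaaa
  | aaabba => abbba => bbba => aba => ba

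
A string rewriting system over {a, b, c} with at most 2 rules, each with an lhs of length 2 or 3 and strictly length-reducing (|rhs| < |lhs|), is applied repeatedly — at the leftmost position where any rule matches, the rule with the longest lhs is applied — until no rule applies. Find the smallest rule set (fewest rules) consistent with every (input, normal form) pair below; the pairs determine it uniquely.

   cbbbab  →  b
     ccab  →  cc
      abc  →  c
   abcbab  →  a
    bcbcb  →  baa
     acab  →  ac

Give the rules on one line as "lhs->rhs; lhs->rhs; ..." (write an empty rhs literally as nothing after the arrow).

  | cbbbab => abbab => bab => b
  | ccab => cc
  | abc => c
  | abcbab => cbab => aab => a

ab->; cb->a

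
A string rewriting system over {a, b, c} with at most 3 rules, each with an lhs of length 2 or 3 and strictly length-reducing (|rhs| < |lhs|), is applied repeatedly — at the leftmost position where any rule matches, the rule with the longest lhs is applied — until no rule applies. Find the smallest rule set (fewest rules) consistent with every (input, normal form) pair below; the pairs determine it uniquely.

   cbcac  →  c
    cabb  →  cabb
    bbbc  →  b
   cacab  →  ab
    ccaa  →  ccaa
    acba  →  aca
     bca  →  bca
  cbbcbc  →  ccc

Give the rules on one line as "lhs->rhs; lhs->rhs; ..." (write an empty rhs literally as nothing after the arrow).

bbc->; cac->; cb->c

  | cbcac => ccac => c
  | cabb
  | bbbc => b
  | cacab => ab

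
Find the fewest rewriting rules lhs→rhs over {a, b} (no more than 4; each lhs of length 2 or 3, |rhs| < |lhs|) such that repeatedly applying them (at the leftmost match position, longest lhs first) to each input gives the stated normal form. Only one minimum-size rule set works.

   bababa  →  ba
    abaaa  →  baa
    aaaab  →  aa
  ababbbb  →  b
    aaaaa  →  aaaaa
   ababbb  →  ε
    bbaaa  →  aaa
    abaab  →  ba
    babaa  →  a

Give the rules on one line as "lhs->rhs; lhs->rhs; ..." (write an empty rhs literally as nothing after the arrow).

  | bababa => bbba => ba
  | abaaa => baa
  | aaaab => aa
  | ababbbb => bbbbb => bbb => b

aab->; ab->a; aba->b; bb->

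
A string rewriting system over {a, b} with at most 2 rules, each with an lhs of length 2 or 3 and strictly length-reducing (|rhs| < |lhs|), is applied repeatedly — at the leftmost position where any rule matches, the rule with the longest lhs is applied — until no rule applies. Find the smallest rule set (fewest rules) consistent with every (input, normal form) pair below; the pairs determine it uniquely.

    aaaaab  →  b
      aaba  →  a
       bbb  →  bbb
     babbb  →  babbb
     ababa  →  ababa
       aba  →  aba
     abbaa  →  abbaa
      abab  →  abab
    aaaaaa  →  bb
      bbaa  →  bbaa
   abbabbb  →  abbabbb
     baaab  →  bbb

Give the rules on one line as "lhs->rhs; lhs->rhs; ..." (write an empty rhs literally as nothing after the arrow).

aaa->b; aab->

  | aaaaab => baab => b
  | aaba => a
  | bbb
  | babbb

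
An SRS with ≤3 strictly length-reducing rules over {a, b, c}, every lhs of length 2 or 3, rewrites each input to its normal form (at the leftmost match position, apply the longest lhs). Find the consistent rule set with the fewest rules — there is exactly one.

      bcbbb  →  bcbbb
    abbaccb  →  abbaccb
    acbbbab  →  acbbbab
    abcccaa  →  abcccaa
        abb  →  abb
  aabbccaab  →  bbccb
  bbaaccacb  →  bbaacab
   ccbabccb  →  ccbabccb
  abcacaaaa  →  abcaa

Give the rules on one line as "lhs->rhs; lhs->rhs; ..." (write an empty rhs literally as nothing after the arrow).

aaa->c; aab->b; cac->a

  | bcbbb
  | abbaccb
  | acbbbab
  | abcccaa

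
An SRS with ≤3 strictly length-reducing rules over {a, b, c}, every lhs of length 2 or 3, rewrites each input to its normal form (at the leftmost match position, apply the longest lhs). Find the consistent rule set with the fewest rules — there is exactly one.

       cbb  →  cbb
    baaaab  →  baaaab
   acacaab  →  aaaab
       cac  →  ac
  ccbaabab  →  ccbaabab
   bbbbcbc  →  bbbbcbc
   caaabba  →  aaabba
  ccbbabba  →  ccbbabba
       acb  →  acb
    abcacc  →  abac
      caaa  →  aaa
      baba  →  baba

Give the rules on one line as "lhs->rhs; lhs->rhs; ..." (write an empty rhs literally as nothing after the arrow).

  | cbb
  | baaaab
  | acacaab => aacaab => aaaab
  | cac => ac

acc->ac; ca->a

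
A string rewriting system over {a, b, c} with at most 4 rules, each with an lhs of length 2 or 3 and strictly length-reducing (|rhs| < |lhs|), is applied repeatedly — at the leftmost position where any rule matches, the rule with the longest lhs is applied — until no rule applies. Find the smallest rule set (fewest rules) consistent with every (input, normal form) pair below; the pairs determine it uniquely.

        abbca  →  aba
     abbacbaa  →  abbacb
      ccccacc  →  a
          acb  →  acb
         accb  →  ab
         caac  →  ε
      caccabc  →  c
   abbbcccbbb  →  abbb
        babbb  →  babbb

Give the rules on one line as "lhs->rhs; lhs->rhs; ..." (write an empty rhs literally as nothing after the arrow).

  | abbca => aba
  | abbacbaa => abbacb
  | ccccacc => ccacc => acc => a
  | acb

aa->; bc->; cc->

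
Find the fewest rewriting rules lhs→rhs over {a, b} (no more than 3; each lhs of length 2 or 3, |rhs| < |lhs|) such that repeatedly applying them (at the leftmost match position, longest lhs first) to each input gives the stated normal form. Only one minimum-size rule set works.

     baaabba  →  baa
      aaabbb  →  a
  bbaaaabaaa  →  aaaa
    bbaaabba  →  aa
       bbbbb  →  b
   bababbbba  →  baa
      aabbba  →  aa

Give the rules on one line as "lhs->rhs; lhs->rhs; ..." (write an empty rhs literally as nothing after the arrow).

aab->ab; ab->a; bb->

  | baaabba => baabba => babba => baba => baa
  | aaabbb => aabbb => abbb => abb => ab => a
  | bbaaaabaaa => aaaabaaa => aaabaaa => aabaaa => abaaa => aaaa
  | bbaaabba => aaabba => aabba => abba => aba => aa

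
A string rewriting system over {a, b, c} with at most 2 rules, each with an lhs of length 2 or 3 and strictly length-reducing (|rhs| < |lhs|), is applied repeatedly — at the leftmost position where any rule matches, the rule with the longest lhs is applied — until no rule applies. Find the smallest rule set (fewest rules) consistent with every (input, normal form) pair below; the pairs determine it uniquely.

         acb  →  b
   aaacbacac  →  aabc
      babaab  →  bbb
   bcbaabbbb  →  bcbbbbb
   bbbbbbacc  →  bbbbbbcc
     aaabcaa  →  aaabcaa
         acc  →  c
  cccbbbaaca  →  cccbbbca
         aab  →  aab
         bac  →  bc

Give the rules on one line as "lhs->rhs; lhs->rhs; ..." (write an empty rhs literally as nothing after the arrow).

  | acb => b
  | aaacbacac => aabacac => aabcac => aabc
  | babaab => bbaab => bbab => bbb
  | bcbaabbbb => bcbabbbb => bcbbbbb

ac->; ba->b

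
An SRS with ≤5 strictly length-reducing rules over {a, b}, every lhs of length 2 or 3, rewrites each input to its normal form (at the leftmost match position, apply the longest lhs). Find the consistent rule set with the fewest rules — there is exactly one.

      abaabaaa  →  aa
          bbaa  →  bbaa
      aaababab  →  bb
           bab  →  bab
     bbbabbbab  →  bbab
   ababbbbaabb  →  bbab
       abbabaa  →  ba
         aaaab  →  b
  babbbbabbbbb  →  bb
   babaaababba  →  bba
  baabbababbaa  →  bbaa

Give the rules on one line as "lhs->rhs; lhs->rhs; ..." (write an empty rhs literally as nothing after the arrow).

  | abaabaaa => abaaa => aa
  | bbaa
  | aaababab => abbabab => babab => bb
  | bab

aaa->ab; aba->; abb->b; bbb->bb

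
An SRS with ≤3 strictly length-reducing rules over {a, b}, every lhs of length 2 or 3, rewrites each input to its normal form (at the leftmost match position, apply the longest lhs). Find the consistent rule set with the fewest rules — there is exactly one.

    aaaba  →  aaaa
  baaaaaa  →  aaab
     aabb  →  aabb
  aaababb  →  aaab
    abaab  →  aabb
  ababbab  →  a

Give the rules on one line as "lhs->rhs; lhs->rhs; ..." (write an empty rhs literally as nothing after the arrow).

  | aaaba => aaaa
  | baaaaaa => abaaaa => aabaa => aaab
  | aabb
  | aaababb => aaab

ba->a; baa->ab; bab->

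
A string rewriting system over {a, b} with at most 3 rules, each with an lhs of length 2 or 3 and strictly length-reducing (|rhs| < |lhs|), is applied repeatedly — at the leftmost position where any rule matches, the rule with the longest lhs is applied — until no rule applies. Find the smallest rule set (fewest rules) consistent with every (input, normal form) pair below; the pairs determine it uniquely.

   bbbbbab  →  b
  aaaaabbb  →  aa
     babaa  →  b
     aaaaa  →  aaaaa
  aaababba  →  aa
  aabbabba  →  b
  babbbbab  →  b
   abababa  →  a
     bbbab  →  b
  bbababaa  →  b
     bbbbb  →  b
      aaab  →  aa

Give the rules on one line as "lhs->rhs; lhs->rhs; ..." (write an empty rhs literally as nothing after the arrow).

  | bbbbbab => bbbbab => bbbab => bbab => bab => bb => b
  | aaaaabbb => aaaabb => aaab => aa
  | babaa => bbaa => baa => ba => b
  | aaaaa

ab->; ba->b; bb->b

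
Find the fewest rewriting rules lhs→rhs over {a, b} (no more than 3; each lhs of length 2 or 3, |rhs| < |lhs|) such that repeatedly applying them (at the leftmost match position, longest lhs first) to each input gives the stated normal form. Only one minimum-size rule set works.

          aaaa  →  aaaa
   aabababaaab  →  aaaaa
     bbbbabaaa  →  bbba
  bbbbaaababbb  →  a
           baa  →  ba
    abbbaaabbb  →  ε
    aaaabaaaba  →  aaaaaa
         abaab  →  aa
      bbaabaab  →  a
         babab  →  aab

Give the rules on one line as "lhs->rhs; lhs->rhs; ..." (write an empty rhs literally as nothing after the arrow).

  | aaaa
  | aabababaaab => aaaabaaab => aaaabaab => aaaabab => aaaaa
  | bbbbabaaa => bbbaaaa => bbbaaa => bbbaa => bbba
  | bbbbaaababbb => bbbbaababbb => bbbbababbb => bbbaabbb => bbbabbb => bbabb => bab => a

abb->; baa->ba; bab->a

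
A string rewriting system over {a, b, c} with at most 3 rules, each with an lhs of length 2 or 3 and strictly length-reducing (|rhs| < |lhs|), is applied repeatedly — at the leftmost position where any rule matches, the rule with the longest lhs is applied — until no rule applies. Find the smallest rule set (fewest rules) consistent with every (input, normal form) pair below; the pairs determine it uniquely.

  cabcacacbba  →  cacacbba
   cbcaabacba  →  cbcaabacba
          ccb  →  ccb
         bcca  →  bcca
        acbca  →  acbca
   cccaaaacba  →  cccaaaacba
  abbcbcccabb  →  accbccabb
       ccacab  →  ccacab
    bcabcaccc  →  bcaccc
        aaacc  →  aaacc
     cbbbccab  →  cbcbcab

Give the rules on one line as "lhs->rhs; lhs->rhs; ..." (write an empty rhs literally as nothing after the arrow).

  | cabcacacbba => cacacbba
  | cbcaabacba
  | ccb
  | bcca

abc->; bbc->cb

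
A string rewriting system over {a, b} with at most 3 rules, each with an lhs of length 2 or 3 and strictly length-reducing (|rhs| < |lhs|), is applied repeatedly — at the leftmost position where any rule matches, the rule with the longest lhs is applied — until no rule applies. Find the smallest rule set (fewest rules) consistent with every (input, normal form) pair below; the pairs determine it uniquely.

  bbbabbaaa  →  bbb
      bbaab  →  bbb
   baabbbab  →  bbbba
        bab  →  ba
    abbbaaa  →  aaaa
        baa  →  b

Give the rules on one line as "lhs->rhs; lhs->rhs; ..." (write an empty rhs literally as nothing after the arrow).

  | bbbabbaaa => bbbabaaa => bbbaaaa => bbbaa => bbb
  | bbaab => bbb
  | baabbbab => bbbbab => bbbba
  | bab => ba

ab->a; baa->b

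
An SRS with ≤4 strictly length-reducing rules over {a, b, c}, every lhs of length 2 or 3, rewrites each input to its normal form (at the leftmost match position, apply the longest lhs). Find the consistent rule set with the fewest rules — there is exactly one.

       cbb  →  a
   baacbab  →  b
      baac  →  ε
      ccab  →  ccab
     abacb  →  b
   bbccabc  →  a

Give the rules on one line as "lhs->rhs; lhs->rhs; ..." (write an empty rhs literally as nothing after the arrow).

  | cbb => a
  | baacbab => acbab => bab => b
  | baac => ac => ε
  | ccab

ac->; ba->; bc->; cbb->a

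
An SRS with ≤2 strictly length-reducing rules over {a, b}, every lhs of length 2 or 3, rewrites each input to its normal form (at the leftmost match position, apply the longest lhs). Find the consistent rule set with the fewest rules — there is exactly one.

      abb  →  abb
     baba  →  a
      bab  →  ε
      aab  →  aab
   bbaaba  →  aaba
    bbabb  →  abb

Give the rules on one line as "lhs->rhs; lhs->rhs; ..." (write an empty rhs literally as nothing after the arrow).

  | abb
  | baba => a
  | bab => ε
  | aab

bab->; bba->a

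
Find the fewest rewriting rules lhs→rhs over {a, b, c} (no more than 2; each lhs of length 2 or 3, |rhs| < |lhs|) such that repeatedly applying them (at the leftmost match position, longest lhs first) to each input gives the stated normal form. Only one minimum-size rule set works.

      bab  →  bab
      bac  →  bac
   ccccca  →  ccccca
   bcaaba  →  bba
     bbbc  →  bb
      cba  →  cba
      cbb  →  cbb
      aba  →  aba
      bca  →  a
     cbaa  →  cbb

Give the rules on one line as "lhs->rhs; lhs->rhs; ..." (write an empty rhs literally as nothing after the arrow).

  | bab
  | bac
  | ccccca
  | bcaaba => aaba => bba

aa->b; bc->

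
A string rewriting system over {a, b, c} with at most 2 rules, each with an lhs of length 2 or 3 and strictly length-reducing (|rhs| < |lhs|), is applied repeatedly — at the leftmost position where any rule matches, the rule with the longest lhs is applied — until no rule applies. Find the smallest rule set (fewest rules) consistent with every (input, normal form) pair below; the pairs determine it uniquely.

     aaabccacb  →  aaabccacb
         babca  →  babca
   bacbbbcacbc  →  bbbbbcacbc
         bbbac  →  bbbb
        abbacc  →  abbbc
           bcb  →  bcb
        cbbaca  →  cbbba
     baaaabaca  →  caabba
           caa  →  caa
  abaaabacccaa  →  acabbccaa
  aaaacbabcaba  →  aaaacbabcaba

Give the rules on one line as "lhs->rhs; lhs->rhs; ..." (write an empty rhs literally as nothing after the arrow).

  | aaabccacb
  | babca
  | bacbbbcacbc => bbbbbcacbc
  | bbbac => bbbb

baa->c; bac->bb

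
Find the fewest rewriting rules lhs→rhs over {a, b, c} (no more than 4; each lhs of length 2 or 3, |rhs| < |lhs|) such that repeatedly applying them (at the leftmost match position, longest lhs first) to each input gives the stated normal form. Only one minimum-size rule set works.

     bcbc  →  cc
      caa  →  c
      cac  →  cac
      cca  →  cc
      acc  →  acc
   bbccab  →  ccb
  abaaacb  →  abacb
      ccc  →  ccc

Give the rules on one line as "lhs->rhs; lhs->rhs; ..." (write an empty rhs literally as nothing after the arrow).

aa->; bc->c; cca->cc

  | bcbc => cbc => cc
  | caa => c
  | cac
  | cca => cc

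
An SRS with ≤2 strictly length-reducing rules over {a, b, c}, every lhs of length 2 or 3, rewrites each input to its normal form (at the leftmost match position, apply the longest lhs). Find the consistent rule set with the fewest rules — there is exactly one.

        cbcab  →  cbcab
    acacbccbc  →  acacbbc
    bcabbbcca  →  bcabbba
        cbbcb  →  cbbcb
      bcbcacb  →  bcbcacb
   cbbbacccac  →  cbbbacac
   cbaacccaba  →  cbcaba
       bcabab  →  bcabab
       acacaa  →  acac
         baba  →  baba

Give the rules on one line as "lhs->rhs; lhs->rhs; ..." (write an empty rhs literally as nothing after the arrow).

  | cbcab
  | acacbccbc => acacbbc
  | bcabbbcca => bcabbba
  | cbbcb

aa->; cc->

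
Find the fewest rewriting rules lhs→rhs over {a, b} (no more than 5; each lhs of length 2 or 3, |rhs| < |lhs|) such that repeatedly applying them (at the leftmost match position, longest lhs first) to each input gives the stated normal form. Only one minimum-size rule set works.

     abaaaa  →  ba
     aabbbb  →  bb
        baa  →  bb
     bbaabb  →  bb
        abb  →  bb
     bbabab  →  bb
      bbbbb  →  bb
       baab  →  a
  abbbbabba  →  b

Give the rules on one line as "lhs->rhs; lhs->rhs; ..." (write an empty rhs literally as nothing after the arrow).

  | abaaaa => baaaa => ba
  | aabbbb => bbbbb => abb => bb
  | baa => bb
  | bbaabb => bbbbb => abb => bb

aa->b; aaa->; ab->b; bbb->a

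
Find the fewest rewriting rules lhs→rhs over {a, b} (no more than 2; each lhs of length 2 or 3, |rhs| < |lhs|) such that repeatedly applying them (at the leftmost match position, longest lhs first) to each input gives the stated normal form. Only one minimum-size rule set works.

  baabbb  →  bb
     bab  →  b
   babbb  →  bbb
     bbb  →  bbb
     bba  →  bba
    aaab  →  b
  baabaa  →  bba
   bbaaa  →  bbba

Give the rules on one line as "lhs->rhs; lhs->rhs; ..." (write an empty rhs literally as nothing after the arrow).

  | baabbb => babb => bb
  | bab => b
  | babbb => bbb
  | bbb

aaa->ba; ab->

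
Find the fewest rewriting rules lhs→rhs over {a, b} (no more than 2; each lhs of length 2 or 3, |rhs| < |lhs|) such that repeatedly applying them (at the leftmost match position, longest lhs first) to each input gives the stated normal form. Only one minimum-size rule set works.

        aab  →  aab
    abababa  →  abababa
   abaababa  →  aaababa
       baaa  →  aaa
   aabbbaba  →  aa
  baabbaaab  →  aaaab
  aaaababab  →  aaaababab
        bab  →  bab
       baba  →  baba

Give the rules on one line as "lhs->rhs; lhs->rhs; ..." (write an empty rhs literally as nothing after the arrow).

  | aab
  | abababa
  | abaababa => aaababa
  | baaa => aaa

baa->aa; bba->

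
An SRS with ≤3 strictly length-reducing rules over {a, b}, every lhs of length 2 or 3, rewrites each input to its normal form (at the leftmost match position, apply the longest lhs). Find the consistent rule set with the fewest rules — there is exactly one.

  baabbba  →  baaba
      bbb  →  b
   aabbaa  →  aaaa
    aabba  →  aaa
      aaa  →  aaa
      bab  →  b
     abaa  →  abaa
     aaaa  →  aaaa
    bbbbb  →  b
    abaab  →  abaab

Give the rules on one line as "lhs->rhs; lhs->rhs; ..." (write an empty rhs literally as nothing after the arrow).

  | baabbba => baaba
  | bbb => b
  | aabbaa => aaaa
  | aabba => aaa

bab->b; bb->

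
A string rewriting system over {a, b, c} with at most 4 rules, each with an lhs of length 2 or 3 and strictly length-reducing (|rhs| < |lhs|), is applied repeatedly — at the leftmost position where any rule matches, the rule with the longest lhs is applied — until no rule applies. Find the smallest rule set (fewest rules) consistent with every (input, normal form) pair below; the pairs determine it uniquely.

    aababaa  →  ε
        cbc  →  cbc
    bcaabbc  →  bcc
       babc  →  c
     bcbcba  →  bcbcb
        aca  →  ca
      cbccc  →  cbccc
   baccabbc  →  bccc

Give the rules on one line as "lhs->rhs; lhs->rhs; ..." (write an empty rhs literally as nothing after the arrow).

aa->; ac->c; ba->b; bb->

  | aababaa => babaa => bbaa => aa => ε
  | cbc
  | bcaabbc => bcbbc => bcc
  | babc => bbc => c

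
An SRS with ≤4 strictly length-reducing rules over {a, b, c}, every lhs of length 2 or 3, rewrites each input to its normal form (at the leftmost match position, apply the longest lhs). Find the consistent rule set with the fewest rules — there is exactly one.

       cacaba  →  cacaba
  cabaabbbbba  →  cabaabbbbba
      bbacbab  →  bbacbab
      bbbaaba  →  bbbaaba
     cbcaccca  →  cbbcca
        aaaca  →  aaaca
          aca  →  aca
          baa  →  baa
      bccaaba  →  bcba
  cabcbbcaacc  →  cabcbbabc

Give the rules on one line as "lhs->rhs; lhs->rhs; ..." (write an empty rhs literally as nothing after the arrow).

acc->bc; bca->ba; caa->

  | cacaba
  | cabaabbbbba
  | bbacbab
  | bbbaaba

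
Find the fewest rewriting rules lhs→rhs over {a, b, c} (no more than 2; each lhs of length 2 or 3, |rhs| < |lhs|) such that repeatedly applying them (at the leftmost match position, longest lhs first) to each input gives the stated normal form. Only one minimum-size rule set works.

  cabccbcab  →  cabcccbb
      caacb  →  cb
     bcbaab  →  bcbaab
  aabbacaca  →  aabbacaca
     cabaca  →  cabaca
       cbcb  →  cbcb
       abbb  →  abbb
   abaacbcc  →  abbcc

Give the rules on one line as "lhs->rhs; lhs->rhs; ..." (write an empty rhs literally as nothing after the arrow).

aac->; bca->cb

  | cabccbcab => cabcccbb
  | caacb => cb
  | bcbaab
  | aabbacaca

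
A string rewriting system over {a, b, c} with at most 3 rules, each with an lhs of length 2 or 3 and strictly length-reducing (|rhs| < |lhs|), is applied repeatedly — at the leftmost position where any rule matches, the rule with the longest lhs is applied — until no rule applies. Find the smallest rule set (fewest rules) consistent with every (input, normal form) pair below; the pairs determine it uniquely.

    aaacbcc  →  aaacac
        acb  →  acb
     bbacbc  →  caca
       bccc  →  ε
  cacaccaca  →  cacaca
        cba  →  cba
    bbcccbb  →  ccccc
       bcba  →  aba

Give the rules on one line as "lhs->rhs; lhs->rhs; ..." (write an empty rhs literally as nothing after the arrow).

  | aaacbcc => aaacac
  | acb
  | bbacbc => cacbc => caca
  | bccc => acc => ε

acc->; bb->c; bc->a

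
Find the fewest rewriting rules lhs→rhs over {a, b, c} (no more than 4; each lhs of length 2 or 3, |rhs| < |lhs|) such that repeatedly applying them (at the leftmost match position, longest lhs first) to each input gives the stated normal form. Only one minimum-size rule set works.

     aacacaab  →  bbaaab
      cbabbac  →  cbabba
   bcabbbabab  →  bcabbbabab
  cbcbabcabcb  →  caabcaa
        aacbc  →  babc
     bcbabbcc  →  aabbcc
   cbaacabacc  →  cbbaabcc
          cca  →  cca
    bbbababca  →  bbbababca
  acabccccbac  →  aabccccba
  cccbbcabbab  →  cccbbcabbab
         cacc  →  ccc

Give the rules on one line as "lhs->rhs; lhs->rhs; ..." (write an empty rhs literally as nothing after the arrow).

  | aacacaab => baacaab => bbaaab
  | cbabbac => cbabba
  | bcabbbabab
  | cbcbabcabcb => caabcabcb => caabcaa

aac->ba; ac->a; acc->cc; bcb->a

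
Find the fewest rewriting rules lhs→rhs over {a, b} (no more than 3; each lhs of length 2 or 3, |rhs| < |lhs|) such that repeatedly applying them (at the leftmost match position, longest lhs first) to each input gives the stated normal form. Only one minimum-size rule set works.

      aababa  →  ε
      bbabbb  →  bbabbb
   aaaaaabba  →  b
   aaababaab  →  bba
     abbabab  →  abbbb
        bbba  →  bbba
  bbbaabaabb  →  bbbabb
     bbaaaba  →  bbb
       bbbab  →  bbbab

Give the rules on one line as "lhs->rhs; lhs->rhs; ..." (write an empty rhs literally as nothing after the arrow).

aa->; aab->a; aba->b

  | aababa => aaba => aa => ε
  | bbabbb
  | aaaaaabba => aaaabba => aabba => aba => b
  | aaababaab => ababaab => bbaab => bba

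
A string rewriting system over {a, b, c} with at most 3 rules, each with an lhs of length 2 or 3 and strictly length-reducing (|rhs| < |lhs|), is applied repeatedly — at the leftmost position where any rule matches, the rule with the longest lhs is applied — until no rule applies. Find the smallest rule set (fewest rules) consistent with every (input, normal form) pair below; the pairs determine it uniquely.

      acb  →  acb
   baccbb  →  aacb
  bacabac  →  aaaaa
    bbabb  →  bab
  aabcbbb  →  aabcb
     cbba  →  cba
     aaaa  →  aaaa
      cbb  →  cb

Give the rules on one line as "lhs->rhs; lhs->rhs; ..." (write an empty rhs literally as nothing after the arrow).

  | acb
  | baccbb => aacbb => aacb
  | bacabac => aaabac => aaaaa
  | bbabb => babb => bab

bac->aa; bb->b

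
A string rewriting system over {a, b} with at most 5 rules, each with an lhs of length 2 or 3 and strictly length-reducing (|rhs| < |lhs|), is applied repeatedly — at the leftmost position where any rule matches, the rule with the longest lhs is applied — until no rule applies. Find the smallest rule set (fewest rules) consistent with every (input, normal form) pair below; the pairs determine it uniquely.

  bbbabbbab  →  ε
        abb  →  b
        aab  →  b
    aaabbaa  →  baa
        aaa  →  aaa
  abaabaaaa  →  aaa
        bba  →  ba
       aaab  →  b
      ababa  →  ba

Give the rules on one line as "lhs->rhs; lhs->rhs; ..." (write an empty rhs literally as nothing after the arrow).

  | bbbabbbab => bbabbbab => babbbab => bbab => bab => ε
  | abb => bb => b
  | aab => ab => b
  | aaabbaa => aabbaa => abbaa => bbaa => baa

ab->b; aba->; bab->; bb->b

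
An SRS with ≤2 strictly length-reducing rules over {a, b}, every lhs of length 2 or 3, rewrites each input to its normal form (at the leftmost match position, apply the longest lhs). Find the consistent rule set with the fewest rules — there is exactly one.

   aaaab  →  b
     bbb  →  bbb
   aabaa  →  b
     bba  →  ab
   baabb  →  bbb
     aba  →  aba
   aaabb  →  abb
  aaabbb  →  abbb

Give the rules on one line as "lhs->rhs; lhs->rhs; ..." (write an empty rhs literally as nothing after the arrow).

aa->; bba->ab

  | aaaab => aab => b
  | bbb
  | aabaa => baa => b
  | bba => ab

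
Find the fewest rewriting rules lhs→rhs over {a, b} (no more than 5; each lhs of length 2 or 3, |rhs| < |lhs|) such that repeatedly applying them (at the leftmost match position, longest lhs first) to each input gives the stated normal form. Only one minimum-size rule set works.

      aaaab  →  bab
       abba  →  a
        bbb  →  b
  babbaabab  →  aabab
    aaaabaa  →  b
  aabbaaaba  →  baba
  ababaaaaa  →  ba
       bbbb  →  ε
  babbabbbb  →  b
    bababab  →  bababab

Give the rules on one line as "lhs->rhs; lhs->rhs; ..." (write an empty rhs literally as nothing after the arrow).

aaa->b; abb->; baa->aa; bb->

  | aaaab => bab
  | abba => a
  | bbb => b
  | babbaabab => baabab => aabab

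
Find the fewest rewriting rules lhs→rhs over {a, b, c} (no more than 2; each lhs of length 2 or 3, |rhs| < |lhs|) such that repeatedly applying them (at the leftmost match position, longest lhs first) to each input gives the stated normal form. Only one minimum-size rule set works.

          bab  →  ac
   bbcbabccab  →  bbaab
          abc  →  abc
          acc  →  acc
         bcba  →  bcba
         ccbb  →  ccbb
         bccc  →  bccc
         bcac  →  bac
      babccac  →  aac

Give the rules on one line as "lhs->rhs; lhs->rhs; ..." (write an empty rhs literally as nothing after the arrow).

bab->ac; ca->a

  | bab => ac
  | bbcbabccab => bbcacccab => bbacccab => bbaccab => bbacab => bbaab
  | abc
  | acc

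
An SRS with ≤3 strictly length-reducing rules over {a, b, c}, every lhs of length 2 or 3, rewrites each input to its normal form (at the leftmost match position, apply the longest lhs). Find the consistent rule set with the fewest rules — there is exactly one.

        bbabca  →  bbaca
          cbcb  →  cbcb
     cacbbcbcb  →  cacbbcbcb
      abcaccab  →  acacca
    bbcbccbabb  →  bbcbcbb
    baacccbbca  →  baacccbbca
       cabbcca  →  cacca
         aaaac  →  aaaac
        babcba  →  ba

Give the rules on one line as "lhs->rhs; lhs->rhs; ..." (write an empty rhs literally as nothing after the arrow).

  | bbabca => bbaca
  | cbcb
  | cacbbcbcb
  | abcaccab => acaccab => acacca

ab->a; cba->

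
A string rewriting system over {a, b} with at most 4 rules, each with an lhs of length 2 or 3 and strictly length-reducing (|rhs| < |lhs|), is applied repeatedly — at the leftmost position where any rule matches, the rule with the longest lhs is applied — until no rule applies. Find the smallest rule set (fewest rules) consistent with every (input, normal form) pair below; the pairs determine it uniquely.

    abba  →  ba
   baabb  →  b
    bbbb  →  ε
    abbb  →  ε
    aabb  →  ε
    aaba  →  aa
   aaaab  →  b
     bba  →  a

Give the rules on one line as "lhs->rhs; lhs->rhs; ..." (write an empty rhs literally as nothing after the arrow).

  | abba => ba
  | baabb => bab => b
  | bbbb => bb => ε
  | abbb => bb => ε

aaa->b; ab->; bb->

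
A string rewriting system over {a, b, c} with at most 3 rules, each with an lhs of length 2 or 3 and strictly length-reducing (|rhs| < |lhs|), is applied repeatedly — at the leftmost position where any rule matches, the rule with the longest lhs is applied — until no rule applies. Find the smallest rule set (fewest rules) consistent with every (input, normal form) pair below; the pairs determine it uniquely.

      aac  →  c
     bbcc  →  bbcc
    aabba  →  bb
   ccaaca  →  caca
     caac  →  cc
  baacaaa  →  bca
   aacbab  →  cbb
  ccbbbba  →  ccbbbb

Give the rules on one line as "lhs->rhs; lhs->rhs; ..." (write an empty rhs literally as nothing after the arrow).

  | aac => c
  | bbcc
  | aabba => bba => bb
  | ccaaca => caca

aa->; ba->b; cca->c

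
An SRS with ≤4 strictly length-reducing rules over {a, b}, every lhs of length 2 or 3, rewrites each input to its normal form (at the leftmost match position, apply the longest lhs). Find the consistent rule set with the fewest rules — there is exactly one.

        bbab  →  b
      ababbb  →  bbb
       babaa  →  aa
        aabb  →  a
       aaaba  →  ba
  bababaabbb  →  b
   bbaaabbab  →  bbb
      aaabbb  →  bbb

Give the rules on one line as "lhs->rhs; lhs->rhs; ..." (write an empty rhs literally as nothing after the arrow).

aaa->; aba->; abb->; bab->

  | bbab => b
  | ababbb => bbb
  | babaa => aa
  | aabb => a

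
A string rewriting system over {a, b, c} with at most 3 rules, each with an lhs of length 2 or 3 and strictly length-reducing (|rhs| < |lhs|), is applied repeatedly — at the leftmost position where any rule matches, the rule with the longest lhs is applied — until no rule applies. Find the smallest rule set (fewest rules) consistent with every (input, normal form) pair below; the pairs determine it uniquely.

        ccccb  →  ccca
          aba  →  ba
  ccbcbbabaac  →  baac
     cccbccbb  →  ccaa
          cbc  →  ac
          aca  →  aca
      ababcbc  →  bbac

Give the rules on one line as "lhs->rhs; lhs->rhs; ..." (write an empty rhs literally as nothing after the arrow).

ab->b; cb->a

  | ccccb => ccca
  | aba => ba
  | ccbcbbabaac => cacbbabaac => caababaac => cababaac => cbabaac => aabaac => abaac => baac
  | cccbccbb => ccaccbb => ccacab => ccacb => ccaa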